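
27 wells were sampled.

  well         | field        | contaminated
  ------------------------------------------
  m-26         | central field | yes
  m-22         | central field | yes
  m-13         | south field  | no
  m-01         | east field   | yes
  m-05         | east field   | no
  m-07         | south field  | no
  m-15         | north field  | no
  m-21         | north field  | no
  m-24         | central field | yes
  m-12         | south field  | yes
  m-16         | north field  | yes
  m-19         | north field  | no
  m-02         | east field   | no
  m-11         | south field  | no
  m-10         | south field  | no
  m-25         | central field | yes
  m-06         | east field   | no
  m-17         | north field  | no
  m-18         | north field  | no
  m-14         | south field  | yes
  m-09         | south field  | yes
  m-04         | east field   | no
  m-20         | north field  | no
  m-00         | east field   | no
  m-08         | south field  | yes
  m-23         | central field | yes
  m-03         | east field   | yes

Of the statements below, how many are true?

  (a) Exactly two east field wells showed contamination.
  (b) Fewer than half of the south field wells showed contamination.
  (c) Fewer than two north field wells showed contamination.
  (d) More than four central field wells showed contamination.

3

(a) east field: |A| = 7, |A ∩ B| = 2; needs |A ∩ B| = 2 — true.
(b) south field: |A| = 8, |A ∩ B| = 4; needs |A ∩ B| < |A ∖ B| — false.
(c) north field: |A| = 7, |A ∩ B| = 1; needs |A ∩ B| < 2 — true.
(d) central field: |A| = 5, |A ∩ B| = 5; needs |A ∩ B| > 4 — true.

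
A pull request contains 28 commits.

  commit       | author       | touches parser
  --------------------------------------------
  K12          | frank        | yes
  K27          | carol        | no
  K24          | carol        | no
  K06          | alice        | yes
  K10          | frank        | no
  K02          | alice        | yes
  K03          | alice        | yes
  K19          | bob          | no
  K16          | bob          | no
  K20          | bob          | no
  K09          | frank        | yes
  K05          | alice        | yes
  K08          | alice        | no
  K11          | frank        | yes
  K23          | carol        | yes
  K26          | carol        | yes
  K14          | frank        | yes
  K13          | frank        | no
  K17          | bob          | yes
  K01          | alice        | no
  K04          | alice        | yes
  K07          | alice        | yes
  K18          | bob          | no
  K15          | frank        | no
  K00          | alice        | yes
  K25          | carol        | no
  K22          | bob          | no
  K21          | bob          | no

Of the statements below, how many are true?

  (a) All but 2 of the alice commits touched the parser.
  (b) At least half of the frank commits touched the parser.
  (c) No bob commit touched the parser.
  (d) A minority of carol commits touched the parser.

(a) alice: |A| = 9, |A ∩ B| = 7; needs |A ∖ B| = 2 — true.
(b) frank: |A| = 7, |A ∩ B| = 4; needs |A ∩ B| ≥ |A ∖ B| — true.
(c) bob: |A| = 7, |A ∩ B| = 1; needs A ∩ B = ∅ (|A ∩ B| = 0) — false.
(d) carol: |A| = 5, |A ∩ B| = 2; needs |A ∩ B| < |A ∖ B| — true.

3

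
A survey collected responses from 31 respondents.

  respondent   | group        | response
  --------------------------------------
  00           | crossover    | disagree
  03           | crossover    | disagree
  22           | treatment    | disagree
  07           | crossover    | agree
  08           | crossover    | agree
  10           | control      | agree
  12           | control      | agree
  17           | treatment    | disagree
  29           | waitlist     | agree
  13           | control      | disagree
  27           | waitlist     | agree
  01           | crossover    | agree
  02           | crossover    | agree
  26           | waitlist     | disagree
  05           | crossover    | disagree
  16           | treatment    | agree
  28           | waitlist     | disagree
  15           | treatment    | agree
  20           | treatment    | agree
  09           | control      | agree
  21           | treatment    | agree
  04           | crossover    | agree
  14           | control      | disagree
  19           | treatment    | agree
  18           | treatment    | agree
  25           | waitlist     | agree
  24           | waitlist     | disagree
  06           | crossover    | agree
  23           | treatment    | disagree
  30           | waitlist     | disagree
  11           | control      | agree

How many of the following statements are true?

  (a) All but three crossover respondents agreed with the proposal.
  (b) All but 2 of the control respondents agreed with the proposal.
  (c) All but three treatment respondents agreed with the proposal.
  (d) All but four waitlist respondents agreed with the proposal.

4

(a) crossover: |A| = 9, |A ∩ B| = 6; needs |A ∖ B| = 3 — true.
(b) control: |A| = 6, |A ∩ B| = 4; needs |A ∖ B| = 2 — true.
(c) treatment: |A| = 9, |A ∩ B| = 6; needs |A ∖ B| = 3 — true.
(d) waitlist: |A| = 7, |A ∩ B| = 3; needs |A ∖ B| = 4 — true.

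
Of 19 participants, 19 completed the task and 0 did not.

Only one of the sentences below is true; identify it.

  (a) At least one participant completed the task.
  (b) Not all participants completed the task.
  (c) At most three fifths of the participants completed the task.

|A| = 19, |A ∩ B| = 19, |A ∖ B| = 0.
(a) requires A ∩ B ≠ ∅ (|A ∩ B| ≥ 1): true.
(b) requires A ⊄ B (|A ∖ B| ≥ 1): false.
(c) requires |A ∩ B| / |A| ≤ 3/5: false.

(a)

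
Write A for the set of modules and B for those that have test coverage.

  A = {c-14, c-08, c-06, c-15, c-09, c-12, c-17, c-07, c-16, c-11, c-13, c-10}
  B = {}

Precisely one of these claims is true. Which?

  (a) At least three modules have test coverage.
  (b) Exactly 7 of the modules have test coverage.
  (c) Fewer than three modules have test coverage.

|A| = 12, |A ∩ B| = 0, |A ∖ B| = 12.
(a) requires |A ∩ B| ≥ 3: false.
(b) requires |A ∩ B| = 7: false.
(c) requires |A ∩ B| < 3: true.

(c)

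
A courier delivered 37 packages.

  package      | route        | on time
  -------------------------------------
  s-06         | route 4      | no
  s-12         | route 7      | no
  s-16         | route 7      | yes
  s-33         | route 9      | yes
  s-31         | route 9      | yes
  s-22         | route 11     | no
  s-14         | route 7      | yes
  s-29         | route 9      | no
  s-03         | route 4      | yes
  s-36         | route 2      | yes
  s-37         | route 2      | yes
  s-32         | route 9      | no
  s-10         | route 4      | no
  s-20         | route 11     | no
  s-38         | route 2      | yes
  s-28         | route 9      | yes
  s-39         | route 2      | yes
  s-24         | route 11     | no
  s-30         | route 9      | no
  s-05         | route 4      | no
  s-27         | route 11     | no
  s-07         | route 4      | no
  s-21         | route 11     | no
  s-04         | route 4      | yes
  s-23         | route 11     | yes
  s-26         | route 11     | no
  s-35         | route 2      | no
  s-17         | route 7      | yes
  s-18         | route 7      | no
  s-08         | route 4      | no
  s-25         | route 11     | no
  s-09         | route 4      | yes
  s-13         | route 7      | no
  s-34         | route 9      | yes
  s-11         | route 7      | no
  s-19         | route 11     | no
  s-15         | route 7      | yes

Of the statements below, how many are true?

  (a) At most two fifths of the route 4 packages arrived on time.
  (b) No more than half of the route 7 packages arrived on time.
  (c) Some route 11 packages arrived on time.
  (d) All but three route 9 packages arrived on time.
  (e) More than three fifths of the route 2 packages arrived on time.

5

(a) route 4: |A| = 8, |A ∩ B| = 3; needs |A ∩ B| / |A| ≤ 2/5 — true.
(b) route 7: |A| = 8, |A ∩ B| = 4; needs |A ∩ B| ≤ |A ∖ B| — true.
(c) route 11: |A| = 9, |A ∩ B| = 1; needs A ∩ B ≠ ∅ (|A ∩ B| ≥ 1) — true.
(d) route 9: |A| = 7, |A ∩ B| = 4; needs |A ∖ B| = 3 — true.
(e) route 2: |A| = 5, |A ∩ B| = 4; needs |A ∩ B| / |A| > 3/5 — true.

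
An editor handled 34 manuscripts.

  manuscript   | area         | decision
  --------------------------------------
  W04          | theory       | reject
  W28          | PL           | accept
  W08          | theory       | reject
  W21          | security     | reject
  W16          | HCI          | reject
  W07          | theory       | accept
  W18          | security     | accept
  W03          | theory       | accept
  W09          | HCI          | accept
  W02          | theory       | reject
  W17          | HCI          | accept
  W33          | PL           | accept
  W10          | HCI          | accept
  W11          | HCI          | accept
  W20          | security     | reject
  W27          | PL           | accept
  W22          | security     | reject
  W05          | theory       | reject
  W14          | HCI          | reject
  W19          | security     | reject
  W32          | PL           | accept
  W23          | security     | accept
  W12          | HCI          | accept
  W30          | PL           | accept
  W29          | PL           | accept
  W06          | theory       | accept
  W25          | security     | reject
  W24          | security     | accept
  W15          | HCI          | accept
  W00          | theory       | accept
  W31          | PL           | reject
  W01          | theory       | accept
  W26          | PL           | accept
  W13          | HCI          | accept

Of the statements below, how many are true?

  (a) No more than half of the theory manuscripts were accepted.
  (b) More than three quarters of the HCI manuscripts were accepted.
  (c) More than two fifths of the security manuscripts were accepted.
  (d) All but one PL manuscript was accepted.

(a) theory: |A| = 9, |A ∩ B| = 5; needs |A ∩ B| ≤ |A ∖ B| — false.
(b) HCI: |A| = 9, |A ∩ B| = 7; needs |A ∩ B| / |A| > 3/4 — true.
(c) security: |A| = 8, |A ∩ B| = 3; needs |A ∩ B| / |A| > 2/5 — false.
(d) PL: |A| = 8, |A ∩ B| = 7; needs |A ∖ B| = 1 — true.

2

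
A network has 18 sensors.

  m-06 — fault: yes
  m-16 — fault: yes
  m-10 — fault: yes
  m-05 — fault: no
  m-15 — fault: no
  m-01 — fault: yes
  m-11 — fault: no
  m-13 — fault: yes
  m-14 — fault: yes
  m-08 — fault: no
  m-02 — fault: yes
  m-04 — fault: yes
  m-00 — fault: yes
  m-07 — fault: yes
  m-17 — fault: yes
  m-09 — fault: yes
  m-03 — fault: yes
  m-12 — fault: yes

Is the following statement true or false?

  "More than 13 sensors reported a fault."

True

Truth condition: |A ∩ B| > 13.
|A| = 18, |A ∩ B| = 14, |A ∖ B| = 4.
|A ∩ B| = 14, so the statement is true.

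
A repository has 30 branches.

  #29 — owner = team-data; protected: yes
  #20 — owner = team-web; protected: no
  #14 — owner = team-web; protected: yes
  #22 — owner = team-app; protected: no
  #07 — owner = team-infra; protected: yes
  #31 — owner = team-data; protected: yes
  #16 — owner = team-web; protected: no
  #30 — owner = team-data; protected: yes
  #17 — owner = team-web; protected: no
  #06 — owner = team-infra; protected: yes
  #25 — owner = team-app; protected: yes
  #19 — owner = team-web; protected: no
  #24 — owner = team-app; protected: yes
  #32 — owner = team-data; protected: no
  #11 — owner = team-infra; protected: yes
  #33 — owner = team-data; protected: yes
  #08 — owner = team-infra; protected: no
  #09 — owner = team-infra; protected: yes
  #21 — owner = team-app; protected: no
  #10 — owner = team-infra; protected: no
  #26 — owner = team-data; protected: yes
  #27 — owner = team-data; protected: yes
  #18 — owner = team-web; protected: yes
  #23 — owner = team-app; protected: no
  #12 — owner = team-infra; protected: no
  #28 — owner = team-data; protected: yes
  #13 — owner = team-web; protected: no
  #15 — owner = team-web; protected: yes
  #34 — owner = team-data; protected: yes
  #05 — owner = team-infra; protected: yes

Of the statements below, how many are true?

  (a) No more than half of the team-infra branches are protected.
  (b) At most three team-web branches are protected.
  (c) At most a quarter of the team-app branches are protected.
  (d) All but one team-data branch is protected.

(a) team-infra: |A| = 8, |A ∩ B| = 5; needs |A ∩ B| ≤ |A ∖ B| — false.
(b) team-web: |A| = 8, |A ∩ B| = 3; needs |A ∩ B| ≤ 3 — true.
(c) team-app: |A| = 5, |A ∩ B| = 2; needs |A ∩ B| / |A| ≤ 1/4 — false.
(d) team-data: |A| = 9, |A ∩ B| = 8; needs |A ∖ B| = 1 — true.

2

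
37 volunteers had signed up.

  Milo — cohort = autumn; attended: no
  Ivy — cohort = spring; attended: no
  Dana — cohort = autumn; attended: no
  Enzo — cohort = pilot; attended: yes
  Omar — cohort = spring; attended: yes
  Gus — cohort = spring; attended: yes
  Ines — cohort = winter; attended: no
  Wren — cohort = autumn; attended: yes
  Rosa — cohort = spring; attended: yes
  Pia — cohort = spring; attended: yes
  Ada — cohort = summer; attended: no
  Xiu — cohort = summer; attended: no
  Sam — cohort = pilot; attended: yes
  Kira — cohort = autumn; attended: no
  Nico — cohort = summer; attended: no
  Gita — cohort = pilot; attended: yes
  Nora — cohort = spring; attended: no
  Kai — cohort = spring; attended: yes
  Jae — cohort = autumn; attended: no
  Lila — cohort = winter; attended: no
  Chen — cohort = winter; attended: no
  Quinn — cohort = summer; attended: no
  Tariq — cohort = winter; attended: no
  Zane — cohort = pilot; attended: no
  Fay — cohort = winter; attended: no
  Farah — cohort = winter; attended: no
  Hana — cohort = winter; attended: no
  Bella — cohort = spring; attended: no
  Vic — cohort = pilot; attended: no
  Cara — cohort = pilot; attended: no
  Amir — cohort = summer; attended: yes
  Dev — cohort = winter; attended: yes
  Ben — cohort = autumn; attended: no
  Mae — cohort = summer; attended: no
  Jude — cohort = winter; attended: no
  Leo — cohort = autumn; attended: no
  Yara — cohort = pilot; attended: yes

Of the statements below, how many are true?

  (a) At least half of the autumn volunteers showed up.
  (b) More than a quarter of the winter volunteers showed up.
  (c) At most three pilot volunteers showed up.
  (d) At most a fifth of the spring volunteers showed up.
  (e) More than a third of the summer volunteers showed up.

(a) autumn: |A| = 7, |A ∩ B| = 1; needs |A ∩ B| ≥ |A ∖ B| — false.
(b) winter: |A| = 9, |A ∩ B| = 1; needs |A ∩ B| / |A| > 1/4 — false.
(c) pilot: |A| = 7, |A ∩ B| = 4; needs |A ∩ B| ≤ 3 — false.
(d) spring: |A| = 8, |A ∩ B| = 5; needs |A ∩ B| / |A| ≤ 1/5 — false.
(e) summer: |A| = 6, |A ∩ B| = 1; needs |A ∩ B| / |A| > 1/3 — false.

0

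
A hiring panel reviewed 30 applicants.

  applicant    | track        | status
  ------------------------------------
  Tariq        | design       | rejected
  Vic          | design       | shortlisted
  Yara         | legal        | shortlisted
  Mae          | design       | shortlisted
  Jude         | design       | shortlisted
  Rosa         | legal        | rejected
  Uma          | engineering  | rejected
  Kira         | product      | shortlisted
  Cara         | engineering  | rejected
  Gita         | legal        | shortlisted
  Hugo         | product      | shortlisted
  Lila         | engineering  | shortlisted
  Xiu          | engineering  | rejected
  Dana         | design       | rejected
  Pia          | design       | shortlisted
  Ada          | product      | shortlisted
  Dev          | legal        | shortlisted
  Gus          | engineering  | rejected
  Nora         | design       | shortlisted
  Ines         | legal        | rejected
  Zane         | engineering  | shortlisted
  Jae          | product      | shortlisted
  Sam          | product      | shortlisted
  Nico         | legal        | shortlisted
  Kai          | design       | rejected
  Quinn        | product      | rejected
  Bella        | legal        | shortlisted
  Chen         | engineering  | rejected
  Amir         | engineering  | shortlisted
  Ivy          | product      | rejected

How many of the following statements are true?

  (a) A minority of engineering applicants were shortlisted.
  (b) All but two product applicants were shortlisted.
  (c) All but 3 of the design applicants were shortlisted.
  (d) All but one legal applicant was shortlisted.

3

(a) engineering: |A| = 8, |A ∩ B| = 3; needs |A ∩ B| < |A ∖ B| — true.
(b) product: |A| = 7, |A ∩ B| = 5; needs |A ∖ B| = 2 — true.
(c) design: |A| = 8, |A ∩ B| = 5; needs |A ∖ B| = 3 — true.
(d) legal: |A| = 7, |A ∩ B| = 5; needs |A ∖ B| = 1 — false.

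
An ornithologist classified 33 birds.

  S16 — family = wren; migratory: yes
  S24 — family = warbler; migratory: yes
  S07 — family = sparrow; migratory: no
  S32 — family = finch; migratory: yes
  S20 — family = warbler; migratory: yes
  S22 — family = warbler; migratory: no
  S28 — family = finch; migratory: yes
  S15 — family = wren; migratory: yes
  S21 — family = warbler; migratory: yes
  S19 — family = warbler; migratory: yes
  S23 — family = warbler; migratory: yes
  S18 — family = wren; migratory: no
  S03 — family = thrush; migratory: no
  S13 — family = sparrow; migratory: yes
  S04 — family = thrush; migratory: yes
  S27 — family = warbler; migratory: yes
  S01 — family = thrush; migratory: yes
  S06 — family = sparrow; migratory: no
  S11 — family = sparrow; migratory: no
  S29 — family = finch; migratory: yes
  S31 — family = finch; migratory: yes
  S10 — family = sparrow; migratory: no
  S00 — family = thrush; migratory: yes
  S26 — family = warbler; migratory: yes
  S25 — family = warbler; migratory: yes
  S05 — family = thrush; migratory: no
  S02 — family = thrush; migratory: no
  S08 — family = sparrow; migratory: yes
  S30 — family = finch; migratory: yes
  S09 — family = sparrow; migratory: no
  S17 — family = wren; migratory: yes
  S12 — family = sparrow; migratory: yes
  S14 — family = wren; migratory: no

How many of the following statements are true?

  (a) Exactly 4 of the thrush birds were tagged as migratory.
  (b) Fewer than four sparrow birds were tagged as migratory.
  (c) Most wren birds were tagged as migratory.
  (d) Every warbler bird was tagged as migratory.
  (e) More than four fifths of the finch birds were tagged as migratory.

(a) thrush: |A| = 6, |A ∩ B| = 3; needs |A ∩ B| = 4 — false.
(b) sparrow: |A| = 8, |A ∩ B| = 3; needs |A ∩ B| < 4 — true.
(c) wren: |A| = 5, |A ∩ B| = 3; needs |A ∩ B| > |A ∖ B| — true.
(d) warbler: |A| = 9, |A ∩ B| = 8; needs A ⊆ B, i.e. every element of A is in B (|A ∖ B| = 0) — false.
(e) finch: |A| = 5, |A ∩ B| = 5; needs |A ∩ B| / |A| > 4/5 — true.

3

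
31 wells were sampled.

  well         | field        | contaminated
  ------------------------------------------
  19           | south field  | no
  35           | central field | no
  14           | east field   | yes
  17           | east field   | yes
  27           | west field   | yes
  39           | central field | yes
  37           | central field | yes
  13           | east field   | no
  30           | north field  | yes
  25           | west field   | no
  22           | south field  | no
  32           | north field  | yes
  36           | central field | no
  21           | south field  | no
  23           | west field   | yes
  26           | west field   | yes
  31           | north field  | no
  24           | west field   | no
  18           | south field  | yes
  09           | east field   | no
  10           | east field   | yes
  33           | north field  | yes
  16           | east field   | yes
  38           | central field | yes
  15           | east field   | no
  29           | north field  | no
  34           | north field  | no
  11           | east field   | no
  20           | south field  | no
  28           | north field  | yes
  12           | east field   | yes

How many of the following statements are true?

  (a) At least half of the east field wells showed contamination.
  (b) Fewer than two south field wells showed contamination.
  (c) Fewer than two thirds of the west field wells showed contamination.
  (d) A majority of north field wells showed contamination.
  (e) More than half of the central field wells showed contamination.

(a) east field: |A| = 9, |A ∩ B| = 5; needs |A ∩ B| ≥ |A ∖ B| — true.
(b) south field: |A| = 5, |A ∩ B| = 1; needs |A ∩ B| < 2 — true.
(c) west field: |A| = 5, |A ∩ B| = 3; needs |A ∩ B| / |A| < 2/3 — true.
(d) north field: |A| = 7, |A ∩ B| = 4; needs |A ∩ B| > |A ∖ B| — true.
(e) central field: |A| = 5, |A ∩ B| = 3; needs |A ∩ B| > |A ∖ B| — true.

5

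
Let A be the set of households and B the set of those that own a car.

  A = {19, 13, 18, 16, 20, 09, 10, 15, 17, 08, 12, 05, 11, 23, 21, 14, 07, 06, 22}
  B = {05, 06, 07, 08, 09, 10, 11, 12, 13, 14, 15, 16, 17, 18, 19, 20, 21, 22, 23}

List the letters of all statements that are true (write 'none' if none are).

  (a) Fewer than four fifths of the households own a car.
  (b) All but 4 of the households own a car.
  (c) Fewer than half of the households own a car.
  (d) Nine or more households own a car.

(d)

|A| = 19, |A ∩ B| = 19, |A ∖ B| = 0.
(a) |A ∩ B| / |A| < 4/5: fails.
(b) |A ∖ B| = 4: fails.
(c) |A ∩ B| < |A ∖ B|: fails.
(d) |A ∩ B| ≥ 9: holds.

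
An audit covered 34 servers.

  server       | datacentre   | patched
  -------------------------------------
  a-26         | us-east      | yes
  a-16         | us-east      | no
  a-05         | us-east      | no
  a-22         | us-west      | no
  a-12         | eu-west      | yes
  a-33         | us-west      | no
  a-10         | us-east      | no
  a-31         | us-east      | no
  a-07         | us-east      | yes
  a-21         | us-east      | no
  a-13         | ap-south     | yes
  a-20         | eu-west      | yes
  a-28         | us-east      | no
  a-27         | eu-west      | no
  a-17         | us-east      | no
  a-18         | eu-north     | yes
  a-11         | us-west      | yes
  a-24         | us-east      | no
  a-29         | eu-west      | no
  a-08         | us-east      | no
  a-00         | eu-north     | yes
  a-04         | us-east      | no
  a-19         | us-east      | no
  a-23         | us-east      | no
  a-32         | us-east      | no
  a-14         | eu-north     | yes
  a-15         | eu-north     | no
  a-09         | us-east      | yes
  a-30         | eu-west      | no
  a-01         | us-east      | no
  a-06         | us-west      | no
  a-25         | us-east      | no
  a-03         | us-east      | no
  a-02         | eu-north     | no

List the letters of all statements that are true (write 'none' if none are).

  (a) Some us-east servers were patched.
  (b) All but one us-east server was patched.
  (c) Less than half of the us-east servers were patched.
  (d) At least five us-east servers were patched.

(a), (c)

|A| = 19, |A ∩ B| = 3, |A ∖ B| = 16.
(a) A ∩ B ≠ ∅ (|A ∩ B| ≥ 1): holds.
(b) |A ∖ B| = 1: fails.
(c) |A ∩ B| < |A ∖ B|: holds.
(d) |A ∩ B| ≥ 5: fails.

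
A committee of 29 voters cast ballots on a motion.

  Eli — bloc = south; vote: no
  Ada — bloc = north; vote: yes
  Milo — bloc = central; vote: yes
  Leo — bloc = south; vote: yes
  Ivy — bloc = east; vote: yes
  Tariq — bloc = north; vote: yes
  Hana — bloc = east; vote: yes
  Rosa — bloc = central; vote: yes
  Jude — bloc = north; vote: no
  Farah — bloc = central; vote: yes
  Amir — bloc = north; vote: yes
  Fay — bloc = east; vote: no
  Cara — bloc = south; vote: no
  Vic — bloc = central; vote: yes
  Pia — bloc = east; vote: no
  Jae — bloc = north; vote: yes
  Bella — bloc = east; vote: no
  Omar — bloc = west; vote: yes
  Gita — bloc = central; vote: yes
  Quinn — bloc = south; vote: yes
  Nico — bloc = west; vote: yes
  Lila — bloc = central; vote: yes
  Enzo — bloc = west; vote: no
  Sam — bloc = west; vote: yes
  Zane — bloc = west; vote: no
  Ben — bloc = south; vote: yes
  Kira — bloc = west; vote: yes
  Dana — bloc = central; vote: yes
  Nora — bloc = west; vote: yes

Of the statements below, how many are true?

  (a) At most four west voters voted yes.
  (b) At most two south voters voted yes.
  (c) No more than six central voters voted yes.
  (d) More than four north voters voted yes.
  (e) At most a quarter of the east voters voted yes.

(a) west: |A| = 7, |A ∩ B| = 5; needs |A ∩ B| ≤ 4 — false.
(b) south: |A| = 5, |A ∩ B| = 3; needs |A ∩ B| ≤ 2 — false.
(c) central: |A| = 7, |A ∩ B| = 7; needs |A ∩ B| ≤ 6 — false.
(d) north: |A| = 5, |A ∩ B| = 4; needs |A ∩ B| > 4 — false.
(e) east: |A| = 5, |A ∩ B| = 2; needs |A ∩ B| / |A| ≤ 1/4 — false.

0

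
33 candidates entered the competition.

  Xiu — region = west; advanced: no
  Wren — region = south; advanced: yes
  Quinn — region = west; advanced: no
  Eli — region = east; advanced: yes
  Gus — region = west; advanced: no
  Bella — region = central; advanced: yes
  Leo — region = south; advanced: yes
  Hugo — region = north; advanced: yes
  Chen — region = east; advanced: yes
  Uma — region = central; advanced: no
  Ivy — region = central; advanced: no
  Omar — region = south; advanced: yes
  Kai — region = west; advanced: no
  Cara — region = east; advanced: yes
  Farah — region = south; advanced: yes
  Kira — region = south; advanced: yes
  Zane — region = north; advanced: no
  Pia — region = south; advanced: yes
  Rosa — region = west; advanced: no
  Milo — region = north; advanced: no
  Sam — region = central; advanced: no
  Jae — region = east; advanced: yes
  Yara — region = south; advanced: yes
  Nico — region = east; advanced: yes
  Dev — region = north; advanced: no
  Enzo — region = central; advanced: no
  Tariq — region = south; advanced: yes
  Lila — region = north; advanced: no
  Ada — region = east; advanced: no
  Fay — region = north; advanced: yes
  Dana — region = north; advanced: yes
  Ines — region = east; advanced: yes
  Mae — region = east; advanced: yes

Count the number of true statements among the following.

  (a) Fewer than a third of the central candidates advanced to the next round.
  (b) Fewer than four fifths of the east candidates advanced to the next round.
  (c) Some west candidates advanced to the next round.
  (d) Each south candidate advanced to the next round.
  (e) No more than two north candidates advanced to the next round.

2

(a) central: |A| = 5, |A ∩ B| = 1; needs |A ∩ B| / |A| < 1/3 — true.
(b) east: |A| = 8, |A ∩ B| = 7; needs |A ∩ B| / |A| < 4/5 — false.
(c) west: |A| = 5, |A ∩ B| = 0; needs A ∩ B ≠ ∅ (|A ∩ B| ≥ 1) — false.
(d) south: |A| = 8, |A ∩ B| = 8; needs A ⊆ B, i.e. every element of A is in B (|A ∖ B| = 0) — true.
(e) north: |A| = 7, |A ∩ B| = 3; needs |A ∩ B| ≤ 2 — false.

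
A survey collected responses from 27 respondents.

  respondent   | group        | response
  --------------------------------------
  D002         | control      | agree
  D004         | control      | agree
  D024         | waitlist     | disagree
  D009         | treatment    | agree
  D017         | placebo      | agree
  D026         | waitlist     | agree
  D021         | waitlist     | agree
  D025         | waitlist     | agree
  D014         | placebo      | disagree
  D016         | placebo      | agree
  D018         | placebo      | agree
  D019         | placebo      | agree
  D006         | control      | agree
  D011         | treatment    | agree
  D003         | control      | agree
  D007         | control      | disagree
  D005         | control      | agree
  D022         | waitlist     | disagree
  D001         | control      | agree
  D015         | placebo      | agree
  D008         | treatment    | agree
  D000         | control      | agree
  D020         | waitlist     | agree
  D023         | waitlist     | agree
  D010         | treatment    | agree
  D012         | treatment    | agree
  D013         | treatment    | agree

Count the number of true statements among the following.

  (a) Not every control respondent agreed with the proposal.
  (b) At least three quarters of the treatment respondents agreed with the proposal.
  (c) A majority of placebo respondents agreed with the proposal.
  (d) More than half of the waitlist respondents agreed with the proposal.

(a) control: |A| = 8, |A ∩ B| = 7; needs A ⊄ B (|A ∖ B| ≥ 1) — true.
(b) treatment: |A| = 6, |A ∩ B| = 6; needs |A ∩ B| / |A| ≥ 3/4 — true.
(c) placebo: |A| = 6, |A ∩ B| = 5; needs |A ∩ B| > |A ∖ B| — true.
(d) waitlist: |A| = 7, |A ∩ B| = 5; needs |A ∩ B| > |A ∖ B| — true.

4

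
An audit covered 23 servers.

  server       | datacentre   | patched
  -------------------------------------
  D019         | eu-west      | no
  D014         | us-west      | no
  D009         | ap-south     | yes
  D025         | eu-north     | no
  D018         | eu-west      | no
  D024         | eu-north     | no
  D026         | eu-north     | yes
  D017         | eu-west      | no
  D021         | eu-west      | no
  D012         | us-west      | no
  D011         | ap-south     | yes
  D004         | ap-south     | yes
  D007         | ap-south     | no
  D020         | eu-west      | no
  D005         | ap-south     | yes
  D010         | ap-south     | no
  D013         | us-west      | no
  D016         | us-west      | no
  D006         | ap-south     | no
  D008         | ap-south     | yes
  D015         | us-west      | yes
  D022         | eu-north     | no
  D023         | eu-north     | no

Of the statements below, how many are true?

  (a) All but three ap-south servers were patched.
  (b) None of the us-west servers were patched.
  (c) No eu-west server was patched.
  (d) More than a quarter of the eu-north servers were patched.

2

(a) ap-south: |A| = 8, |A ∩ B| = 5; needs |A ∖ B| = 3 — true.
(b) us-west: |A| = 5, |A ∩ B| = 1; needs A ∩ B = ∅ (|A ∩ B| = 0) — false.
(c) eu-west: |A| = 5, |A ∩ B| = 0; needs A ∩ B = ∅ (|A ∩ B| = 0) — true.
(d) eu-north: |A| = 5, |A ∩ B| = 1; needs |A ∩ B| / |A| > 1/4 — false.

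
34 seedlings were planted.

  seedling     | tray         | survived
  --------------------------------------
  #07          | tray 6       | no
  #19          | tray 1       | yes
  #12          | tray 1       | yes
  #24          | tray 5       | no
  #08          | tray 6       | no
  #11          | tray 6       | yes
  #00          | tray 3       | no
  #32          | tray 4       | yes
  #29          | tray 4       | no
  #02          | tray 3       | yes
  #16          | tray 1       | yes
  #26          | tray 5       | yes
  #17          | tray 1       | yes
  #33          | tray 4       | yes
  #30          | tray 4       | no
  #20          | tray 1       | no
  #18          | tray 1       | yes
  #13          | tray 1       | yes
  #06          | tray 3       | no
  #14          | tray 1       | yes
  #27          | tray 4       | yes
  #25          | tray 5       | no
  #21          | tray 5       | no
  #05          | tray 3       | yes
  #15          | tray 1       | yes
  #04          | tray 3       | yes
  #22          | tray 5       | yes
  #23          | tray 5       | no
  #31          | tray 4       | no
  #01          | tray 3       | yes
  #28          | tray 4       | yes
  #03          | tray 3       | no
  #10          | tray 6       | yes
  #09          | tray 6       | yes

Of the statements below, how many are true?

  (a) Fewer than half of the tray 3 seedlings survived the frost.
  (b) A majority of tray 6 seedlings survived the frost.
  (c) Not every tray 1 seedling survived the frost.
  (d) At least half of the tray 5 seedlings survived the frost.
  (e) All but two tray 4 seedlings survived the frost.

2

(a) tray 3: |A| = 7, |A ∩ B| = 4; needs |A ∩ B| < |A ∖ B| — false.
(b) tray 6: |A| = 5, |A ∩ B| = 3; needs |A ∩ B| > |A ∖ B| — true.
(c) tray 1: |A| = 9, |A ∩ B| = 8; needs A ⊄ B (|A ∖ B| ≥ 1) — true.
(d) tray 5: |A| = 6, |A ∩ B| = 2; needs |A ∩ B| ≥ |A ∖ B| — false.
(e) tray 4: |A| = 7, |A ∩ B| = 4; needs |A ∖ B| = 2 — false.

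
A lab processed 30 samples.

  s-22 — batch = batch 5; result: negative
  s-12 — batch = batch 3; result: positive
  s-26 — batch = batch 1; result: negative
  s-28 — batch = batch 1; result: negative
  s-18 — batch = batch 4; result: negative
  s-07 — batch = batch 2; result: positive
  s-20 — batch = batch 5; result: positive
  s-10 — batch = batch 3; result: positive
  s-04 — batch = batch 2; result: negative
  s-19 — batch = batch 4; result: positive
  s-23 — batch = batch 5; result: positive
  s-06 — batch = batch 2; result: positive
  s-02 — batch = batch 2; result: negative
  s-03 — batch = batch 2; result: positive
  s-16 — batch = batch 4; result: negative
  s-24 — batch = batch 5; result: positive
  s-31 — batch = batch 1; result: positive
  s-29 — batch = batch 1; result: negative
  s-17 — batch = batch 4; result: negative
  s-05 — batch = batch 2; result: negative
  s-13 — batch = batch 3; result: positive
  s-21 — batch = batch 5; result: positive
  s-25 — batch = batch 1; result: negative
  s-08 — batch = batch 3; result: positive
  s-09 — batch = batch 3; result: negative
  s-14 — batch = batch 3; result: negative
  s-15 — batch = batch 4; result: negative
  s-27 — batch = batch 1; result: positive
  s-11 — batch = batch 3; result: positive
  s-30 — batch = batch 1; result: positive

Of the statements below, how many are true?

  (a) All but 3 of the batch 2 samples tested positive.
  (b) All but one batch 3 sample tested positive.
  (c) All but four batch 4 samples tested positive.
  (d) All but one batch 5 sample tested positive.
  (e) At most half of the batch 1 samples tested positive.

4

(a) batch 2: |A| = 6, |A ∩ B| = 3; needs |A ∖ B| = 3 — true.
(b) batch 3: |A| = 7, |A ∩ B| = 5; needs |A ∖ B| = 1 — false.
(c) batch 4: |A| = 5, |A ∩ B| = 1; needs |A ∖ B| = 4 — true.
(d) batch 5: |A| = 5, |A ∩ B| = 4; needs |A ∖ B| = 1 — true.
(e) batch 1: |A| = 7, |A ∩ B| = 3; needs |A ∩ B| ≤ |A ∖ B| — true.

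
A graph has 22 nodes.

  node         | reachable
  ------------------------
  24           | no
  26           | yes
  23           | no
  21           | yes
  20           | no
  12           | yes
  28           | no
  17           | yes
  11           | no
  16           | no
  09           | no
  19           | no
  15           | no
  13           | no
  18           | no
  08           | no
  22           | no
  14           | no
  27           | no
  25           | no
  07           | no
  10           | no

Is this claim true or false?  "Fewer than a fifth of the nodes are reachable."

Truth condition: |A ∩ B| / |A| < 1/5.
|A| = 22, |A ∩ B| = 4, |A ∖ B| = 18.
|A ∩ B|/|A| = 4/22, so the statement is true.

True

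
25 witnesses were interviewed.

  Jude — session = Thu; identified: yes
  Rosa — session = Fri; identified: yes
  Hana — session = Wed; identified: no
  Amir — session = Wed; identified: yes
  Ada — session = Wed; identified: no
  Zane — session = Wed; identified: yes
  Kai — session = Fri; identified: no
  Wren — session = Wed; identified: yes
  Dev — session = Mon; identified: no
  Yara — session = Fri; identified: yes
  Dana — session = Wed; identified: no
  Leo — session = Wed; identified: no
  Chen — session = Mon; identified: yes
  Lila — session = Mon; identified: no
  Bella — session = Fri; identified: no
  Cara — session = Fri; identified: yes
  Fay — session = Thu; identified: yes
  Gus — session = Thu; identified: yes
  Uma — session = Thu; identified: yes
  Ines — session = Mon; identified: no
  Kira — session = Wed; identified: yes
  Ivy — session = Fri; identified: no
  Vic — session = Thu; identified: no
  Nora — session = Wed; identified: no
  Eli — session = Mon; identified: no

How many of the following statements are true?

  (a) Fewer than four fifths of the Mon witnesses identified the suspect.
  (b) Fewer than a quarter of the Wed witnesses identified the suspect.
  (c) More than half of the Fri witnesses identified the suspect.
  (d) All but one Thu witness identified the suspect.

2

(a) Mon: |A| = 5, |A ∩ B| = 1; needs |A ∩ B| / |A| < 4/5 — true.
(b) Wed: |A| = 9, |A ∩ B| = 4; needs |A ∩ B| / |A| < 1/4 — false.
(c) Fri: |A| = 6, |A ∩ B| = 3; needs |A ∩ B| > |A ∖ B| — false.
(d) Thu: |A| = 5, |A ∩ B| = 4; needs |A ∖ B| = 1 — true.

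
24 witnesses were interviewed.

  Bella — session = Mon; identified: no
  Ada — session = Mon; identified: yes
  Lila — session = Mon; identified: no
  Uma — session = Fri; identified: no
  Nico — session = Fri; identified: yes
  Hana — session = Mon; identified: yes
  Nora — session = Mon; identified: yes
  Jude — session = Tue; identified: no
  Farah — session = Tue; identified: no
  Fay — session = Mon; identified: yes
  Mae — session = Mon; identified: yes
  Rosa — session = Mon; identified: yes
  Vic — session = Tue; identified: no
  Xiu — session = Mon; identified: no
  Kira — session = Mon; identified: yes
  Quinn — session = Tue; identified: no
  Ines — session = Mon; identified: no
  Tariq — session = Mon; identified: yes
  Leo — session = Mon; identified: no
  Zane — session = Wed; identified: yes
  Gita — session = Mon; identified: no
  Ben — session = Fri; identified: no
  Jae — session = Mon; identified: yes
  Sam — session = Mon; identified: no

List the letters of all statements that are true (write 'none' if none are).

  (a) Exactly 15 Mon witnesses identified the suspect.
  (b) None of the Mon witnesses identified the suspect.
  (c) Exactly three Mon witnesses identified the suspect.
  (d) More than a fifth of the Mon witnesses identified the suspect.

|A| = 16, |A ∩ B| = 9, |A ∖ B| = 7.
(a) |A ∩ B| = 15: fails.
(b) A ∩ B = ∅ (|A ∩ B| = 0): fails.
(c) |A ∩ B| = 3: fails.
(d) |A ∩ B| / |A| > 1/5: holds.

(d)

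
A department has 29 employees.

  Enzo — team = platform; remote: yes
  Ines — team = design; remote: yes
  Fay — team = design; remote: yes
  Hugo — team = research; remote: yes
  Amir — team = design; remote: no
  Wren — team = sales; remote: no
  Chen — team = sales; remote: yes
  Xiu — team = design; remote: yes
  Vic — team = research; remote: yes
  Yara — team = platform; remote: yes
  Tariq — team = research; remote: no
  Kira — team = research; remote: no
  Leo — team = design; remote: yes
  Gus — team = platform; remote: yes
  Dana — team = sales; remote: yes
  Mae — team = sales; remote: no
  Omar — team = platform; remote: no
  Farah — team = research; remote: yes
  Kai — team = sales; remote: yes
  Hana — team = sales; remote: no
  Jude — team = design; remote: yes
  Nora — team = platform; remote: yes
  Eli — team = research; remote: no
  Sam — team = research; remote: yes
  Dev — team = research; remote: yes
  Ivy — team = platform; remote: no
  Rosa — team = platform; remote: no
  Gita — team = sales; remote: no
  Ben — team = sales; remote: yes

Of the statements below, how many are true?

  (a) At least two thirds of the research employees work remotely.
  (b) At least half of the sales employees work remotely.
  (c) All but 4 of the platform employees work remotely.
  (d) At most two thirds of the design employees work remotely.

(a) research: |A| = 8, |A ∩ B| = 5; needs |A ∩ B| / |A| ≥ 2/3 — false.
(b) sales: |A| = 8, |A ∩ B| = 4; needs |A ∩ B| ≥ |A ∖ B| — true.
(c) platform: |A| = 7, |A ∩ B| = 4; needs |A ∖ B| = 4 — false.
(d) design: |A| = 6, |A ∩ B| = 5; needs |A ∩ B| / |A| ≤ 2/3 — false.

1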